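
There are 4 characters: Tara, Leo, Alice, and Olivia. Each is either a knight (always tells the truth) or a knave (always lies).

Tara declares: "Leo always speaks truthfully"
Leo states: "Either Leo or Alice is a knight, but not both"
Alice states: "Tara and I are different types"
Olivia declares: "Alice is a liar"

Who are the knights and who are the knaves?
Tara is a knave.
Leo is a knave.
Alice is a knave.
Olivia is a knight.

Verification:
- Tara (knave) says "Leo always speaks truthfully" - this is FALSE (a lie) because Leo is a knave.
- Leo (knave) says "Either Leo or Alice is a knight, but not both" - this is FALSE (a lie) because Leo is a knave and Alice is a knave.
- Alice (knave) says "Tara and I are different types" - this is FALSE (a lie) because Alice is a knave and Tara is a knave.
- Olivia (knight) says "Alice is a liar" - this is TRUE because Alice is a knave.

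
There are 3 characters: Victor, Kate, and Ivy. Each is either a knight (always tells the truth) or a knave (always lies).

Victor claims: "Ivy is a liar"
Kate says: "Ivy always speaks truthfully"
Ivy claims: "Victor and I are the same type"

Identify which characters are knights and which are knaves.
Victor is a knight.
Kate is a knave.
Ivy is a knave.

Verification:
- Victor (knight) says "Ivy is a liar" - this is TRUE because Ivy is a knave.
- Kate (knave) says "Ivy always speaks truthfully" - this is FALSE (a lie) because Ivy is a knave.
- Ivy (knave) says "Victor and I are the same type" - this is FALSE (a lie) because Ivy is a knave and Victor is a knight.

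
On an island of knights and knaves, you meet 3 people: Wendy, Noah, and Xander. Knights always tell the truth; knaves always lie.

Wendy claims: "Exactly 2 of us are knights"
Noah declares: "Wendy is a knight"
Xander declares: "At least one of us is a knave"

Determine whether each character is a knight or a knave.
Wendy is a knave.
Noah is a knave.
Xander is a knight.

Verification:
- Wendy (knave) says "Exactly 2 of us are knights" - this is FALSE (a lie) because there are 1 knights.
- Noah (knave) says "Wendy is a knight" - this is FALSE (a lie) because Wendy is a knave.
- Xander (knight) says "At least one of us is a knave" - this is TRUE because Wendy and Noah are knaves.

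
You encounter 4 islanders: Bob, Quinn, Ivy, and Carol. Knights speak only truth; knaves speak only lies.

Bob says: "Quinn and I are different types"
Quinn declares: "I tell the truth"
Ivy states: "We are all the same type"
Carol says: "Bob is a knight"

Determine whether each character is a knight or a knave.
Bob is a knight.
Quinn is a knave.
Ivy is a knave.
Carol is a knight.

Verification:
- Bob (knight) says "Quinn and I are different types" - this is TRUE because Bob is a knight and Quinn is a knave.
- Quinn (knave) says "I tell the truth" - this is FALSE (a lie) because Quinn is a knave.
- Ivy (knave) says "We are all the same type" - this is FALSE (a lie) because Bob and Carol are knights and Quinn and Ivy are knaves.
- Carol (knight) says "Bob is a knight" - this is TRUE because Bob is a knight.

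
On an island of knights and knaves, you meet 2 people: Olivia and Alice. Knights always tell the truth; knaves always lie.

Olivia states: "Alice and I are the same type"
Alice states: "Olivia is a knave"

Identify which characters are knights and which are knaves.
Olivia is a knave.
Alice is a knight.

Verification:
- Olivia (knave) says "Alice and I are the same type" - this is FALSE (a lie) because Olivia is a knave and Alice is a knight.
- Alice (knight) says "Olivia is a knave" - this is TRUE because Olivia is a knave.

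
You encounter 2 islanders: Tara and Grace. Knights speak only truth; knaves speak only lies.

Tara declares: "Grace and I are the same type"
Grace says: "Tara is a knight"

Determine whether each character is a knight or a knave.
Tara is a knight.
Grace is a knight.

Verification:
- Tara (knight) says "Grace and I are the same type" - this is TRUE because Tara is a knight and Grace is a knight.
- Grace (knight) says "Tara is a knight" - this is TRUE because Tara is a knight.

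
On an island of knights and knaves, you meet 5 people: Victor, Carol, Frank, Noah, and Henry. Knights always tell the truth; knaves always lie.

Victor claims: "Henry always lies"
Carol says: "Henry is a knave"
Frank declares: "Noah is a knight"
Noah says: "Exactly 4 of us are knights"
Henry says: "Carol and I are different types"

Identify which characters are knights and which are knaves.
Victor is a knave.
Carol is a knave.
Frank is a knave.
Noah is a knave.
Henry is a knight.

Verification:
- Victor (knave) says "Henry always lies" - this is FALSE (a lie) because Henry is a knight.
- Carol (knave) says "Henry is a knave" - this is FALSE (a lie) because Henry is a knight.
- Frank (knave) says "Noah is a knight" - this is FALSE (a lie) because Noah is a knave.
- Noah (knave) says "Exactly 4 of us are knights" - this is FALSE (a lie) because there are 1 knights.
- Henry (knight) says "Carol and I are different types" - this is TRUE because Henry is a knight and Carol is a knave.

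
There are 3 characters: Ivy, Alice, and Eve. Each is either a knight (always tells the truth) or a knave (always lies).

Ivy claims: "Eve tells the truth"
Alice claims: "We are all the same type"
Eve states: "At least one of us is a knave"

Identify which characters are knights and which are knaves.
Ivy is a knight.
Alice is a knave.
Eve is a knight.

Verification:
- Ivy (knight) says "Eve tells the truth" - this is TRUE because Eve is a knight.
- Alice (knave) says "We are all the same type" - this is FALSE (a lie) because Ivy and Eve are knights and Alice is a knave.
- Eve (knight) says "At least one of us is a knave" - this is TRUE because Alice is a knave.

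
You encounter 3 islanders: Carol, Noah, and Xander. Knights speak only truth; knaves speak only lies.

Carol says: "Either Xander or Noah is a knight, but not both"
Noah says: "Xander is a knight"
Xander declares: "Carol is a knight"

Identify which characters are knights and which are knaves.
Carol is a knave.
Noah is a knave.
Xander is a knave.

Verification:
- Carol (knave) says "Either Xander or Noah is a knight, but not both" - this is FALSE (a lie) because Xander is a knave and Noah is a knave.
- Noah (knave) says "Xander is a knight" - this is FALSE (a lie) because Xander is a knave.
- Xander (knave) says "Carol is a knight" - this is FALSE (a lie) because Carol is a knave.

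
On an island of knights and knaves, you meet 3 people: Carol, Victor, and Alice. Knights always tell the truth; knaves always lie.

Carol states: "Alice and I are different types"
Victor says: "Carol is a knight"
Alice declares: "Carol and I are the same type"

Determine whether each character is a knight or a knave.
Carol is a knight.
Victor is a knight.
Alice is a knave.

Verification:
- Carol (knight) says "Alice and I are different types" - this is TRUE because Carol is a knight and Alice is a knave.
- Victor (knight) says "Carol is a knight" - this is TRUE because Carol is a knight.
- Alice (knave) says "Carol and I are the same type" - this is FALSE (a lie) because Alice is a knave and Carol is a knight.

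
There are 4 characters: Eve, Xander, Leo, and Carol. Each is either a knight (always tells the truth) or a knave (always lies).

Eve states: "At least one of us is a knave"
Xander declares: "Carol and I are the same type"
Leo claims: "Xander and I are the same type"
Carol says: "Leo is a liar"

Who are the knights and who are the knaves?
Eve is a knight.
Xander is a knight.
Leo is a knave.
Carol is a knight.

Verification:
- Eve (knight) says "At least one of us is a knave" - this is TRUE because Leo is a knave.
- Xander (knight) says "Carol and I are the same type" - this is TRUE because Xander is a knight and Carol is a knight.
- Leo (knave) says "Xander and I are the same type" - this is FALSE (a lie) because Leo is a knave and Xander is a knight.
- Carol (knight) says "Leo is a liar" - this is TRUE because Leo is a knave.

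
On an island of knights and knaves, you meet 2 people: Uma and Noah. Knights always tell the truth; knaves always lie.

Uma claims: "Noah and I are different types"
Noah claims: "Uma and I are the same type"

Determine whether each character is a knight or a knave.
Uma is a knight.
Noah is a knave.

Verification:
- Uma (knight) says "Noah and I are different types" - this is TRUE because Uma is a knight and Noah is a knave.
- Noah (knave) says "Uma and I are the same type" - this is FALSE (a lie) because Noah is a knave and Uma is a knight.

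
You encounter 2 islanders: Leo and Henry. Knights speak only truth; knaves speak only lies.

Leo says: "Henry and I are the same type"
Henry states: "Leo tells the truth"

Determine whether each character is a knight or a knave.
Leo is a knight.
Henry is a knight.

Verification:
- Leo (knight) says "Henry and I are the same type" - this is TRUE because Leo is a knight and Henry is a knight.
- Henry (knight) says "Leo tells the truth" - this is TRUE because Leo is a knight.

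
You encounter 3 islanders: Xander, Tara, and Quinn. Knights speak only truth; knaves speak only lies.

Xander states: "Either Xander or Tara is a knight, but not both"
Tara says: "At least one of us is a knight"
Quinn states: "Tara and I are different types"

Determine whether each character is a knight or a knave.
Xander is a knave.
Tara is a knave.
Quinn is a knave.

Verification:
- Xander (knave) says "Either Xander or Tara is a knight, but not both" - this is FALSE (a lie) because Xander is a knave and Tara is a knave.
- Tara (knave) says "At least one of us is a knight" - this is FALSE (a lie) because no one is a knight.
- Quinn (knave) says "Tara and I are different types" - this is FALSE (a lie) because Quinn is a knave and Tara is a knave.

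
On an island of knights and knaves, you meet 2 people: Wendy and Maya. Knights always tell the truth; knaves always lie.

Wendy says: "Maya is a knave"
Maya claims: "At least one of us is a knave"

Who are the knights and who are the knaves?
Wendy is a knave.
Maya is a knight.

Verification:
- Wendy (knave) says "Maya is a knave" - this is FALSE (a lie) because Maya is a knight.
- Maya (knight) says "At least one of us is a knave" - this is TRUE because Wendy is a knave.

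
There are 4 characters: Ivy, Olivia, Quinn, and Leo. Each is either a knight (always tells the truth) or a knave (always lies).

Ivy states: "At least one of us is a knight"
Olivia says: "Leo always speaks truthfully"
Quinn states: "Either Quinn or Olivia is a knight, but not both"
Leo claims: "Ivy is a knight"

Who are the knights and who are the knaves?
Ivy is a knave.
Olivia is a knave.
Quinn is a knave.
Leo is a knave.

Verification:
- Ivy (knave) says "At least one of us is a knight" - this is FALSE (a lie) because no one is a knight.
- Olivia (knave) says "Leo always speaks truthfully" - this is FALSE (a lie) because Leo is a knave.
- Quinn (knave) says "Either Quinn or Olivia is a knight, but not both" - this is FALSE (a lie) because Quinn is a knave and Olivia is a knave.
- Leo (knave) says "Ivy is a knight" - this is FALSE (a lie) because Ivy is a knave.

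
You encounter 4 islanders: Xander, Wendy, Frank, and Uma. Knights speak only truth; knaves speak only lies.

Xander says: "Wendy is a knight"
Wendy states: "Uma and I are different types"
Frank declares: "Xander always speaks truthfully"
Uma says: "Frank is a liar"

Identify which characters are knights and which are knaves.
Xander is a knight.
Wendy is a knight.
Frank is a knight.
Uma is a knave.

Verification:
- Xander (knight) says "Wendy is a knight" - this is TRUE because Wendy is a knight.
- Wendy (knight) says "Uma and I are different types" - this is TRUE because Wendy is a knight and Uma is a knave.
- Frank (knight) says "Xander always speaks truthfully" - this is TRUE because Xander is a knight.
- Uma (knave) says "Frank is a liar" - this is FALSE (a lie) because Frank is a knight.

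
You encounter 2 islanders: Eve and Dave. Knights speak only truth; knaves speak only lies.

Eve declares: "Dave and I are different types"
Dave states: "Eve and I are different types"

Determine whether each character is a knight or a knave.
Eve is a knave.
Dave is a knave.

Verification:
- Eve (knave) says "Dave and I are different types" - this is FALSE (a lie) because Eve is a knave and Dave is a knave.
- Dave (knave) says "Eve and I are different types" - this is FALSE (a lie) because Dave is a knave and Eve is a knave.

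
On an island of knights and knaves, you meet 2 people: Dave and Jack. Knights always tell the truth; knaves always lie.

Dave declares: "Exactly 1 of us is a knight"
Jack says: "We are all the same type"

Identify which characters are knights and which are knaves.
Dave is a knight.
Jack is a knave.

Verification:
- Dave (knight) says "Exactly 1 of us is a knight" - this is TRUE because there are 1 knights.
- Jack (knave) says "We are all the same type" - this is FALSE (a lie) because Dave is a knight and Jack is a knave.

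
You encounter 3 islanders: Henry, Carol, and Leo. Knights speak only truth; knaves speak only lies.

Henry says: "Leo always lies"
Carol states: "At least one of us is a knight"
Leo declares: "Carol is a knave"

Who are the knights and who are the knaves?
Henry is a knight.
Carol is a knight.
Leo is a knave.

Verification:
- Henry (knight) says "Leo always lies" - this is TRUE because Leo is a knave.
- Carol (knight) says "At least one of us is a knight" - this is TRUE because Henry and Carol are knights.
- Leo (knave) says "Carol is a knave" - this is FALSE (a lie) because Carol is a knight.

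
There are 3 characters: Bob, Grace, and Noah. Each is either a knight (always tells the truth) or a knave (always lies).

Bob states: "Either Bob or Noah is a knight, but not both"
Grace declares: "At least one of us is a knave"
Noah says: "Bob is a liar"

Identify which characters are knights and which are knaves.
Bob is a knight.
Grace is a knight.
Noah is a knave.

Verification:
- Bob (knight) says "Either Bob or Noah is a knight, but not both" - this is TRUE because Bob is a knight and Noah is a knave.
- Grace (knight) says "At least one of us is a knave" - this is TRUE because Noah is a knave.
- Noah (knave) says "Bob is a liar" - this is FALSE (a lie) because Bob is a knight.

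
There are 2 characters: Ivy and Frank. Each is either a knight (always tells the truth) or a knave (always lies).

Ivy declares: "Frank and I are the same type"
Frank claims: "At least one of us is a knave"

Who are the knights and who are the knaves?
Ivy is a knave.
Frank is a knight.

Verification:
- Ivy (knave) says "Frank and I are the same type" - this is FALSE (a lie) because Ivy is a knave and Frank is a knight.
- Frank (knight) says "At least one of us is a knave" - this is TRUE because Ivy is a knave.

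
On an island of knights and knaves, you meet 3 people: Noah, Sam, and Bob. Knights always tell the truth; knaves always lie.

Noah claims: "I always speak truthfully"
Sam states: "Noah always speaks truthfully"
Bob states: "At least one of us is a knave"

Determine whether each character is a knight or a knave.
Noah is a knave.
Sam is a knave.
Bob is a knight.

Verification:
- Noah (knave) says "I always speak truthfully" - this is FALSE (a lie) because Noah is a knave.
- Sam (knave) says "Noah always speaks truthfully" - this is FALSE (a lie) because Noah is a knave.
- Bob (knight) says "At least one of us is a knave" - this is TRUE because Noah and Sam are knaves.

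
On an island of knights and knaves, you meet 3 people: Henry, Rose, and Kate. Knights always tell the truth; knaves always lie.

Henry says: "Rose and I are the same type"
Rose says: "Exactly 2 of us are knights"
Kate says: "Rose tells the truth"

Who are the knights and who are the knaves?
Henry is a knave.
Rose is a knight.
Kate is a knight.

Verification:
- Henry (knave) says "Rose and I are the same type" - this is FALSE (a lie) because Henry is a knave and Rose is a knight.
- Rose (knight) says "Exactly 2 of us are knights" - this is TRUE because there are 2 knights.
- Kate (knight) says "Rose tells the truth" - this is TRUE because Rose is a knight.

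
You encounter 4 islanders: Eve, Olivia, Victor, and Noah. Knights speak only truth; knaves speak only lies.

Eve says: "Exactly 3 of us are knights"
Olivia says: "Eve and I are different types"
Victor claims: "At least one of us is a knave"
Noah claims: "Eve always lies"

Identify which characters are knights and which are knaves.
Eve is a knave.
Olivia is a knave.
Victor is a knight.
Noah is a knight.

Verification:
- Eve (knave) says "Exactly 3 of us are knights" - this is FALSE (a lie) because there are 2 knights.
- Olivia (knave) says "Eve and I are different types" - this is FALSE (a lie) because Olivia is a knave and Eve is a knave.
- Victor (knight) says "At least one of us is a knave" - this is TRUE because Eve and Olivia are knaves.
- Noah (knight) says "Eve always lies" - this is TRUE because Eve is a knave.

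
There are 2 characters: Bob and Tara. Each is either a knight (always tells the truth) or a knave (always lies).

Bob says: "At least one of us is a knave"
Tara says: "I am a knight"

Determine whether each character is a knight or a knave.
Bob is a knight.
Tara is a knave.

Verification:
- Bob (knight) says "At least one of us is a knave" - this is TRUE because Tara is a knave.
- Tara (knave) says "I am a knight" - this is FALSE (a lie) because Tara is a knave.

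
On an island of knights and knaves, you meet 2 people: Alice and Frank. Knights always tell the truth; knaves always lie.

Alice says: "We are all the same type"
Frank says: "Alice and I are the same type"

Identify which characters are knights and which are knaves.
Alice is a knight.
Frank is a knight.

Verification:
- Alice (knight) says "We are all the same type" - this is TRUE because Alice and Frank are knights.
- Frank (knight) says "Alice and I are the same type" - this is TRUE because Frank is a knight and Alice is a knight.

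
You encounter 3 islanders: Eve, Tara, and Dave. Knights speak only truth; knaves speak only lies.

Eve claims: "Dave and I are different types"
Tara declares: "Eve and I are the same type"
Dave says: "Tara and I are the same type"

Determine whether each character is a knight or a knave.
Eve is a knight.
Tara is a knight.
Dave is a knave.

Verification:
- Eve (knight) says "Dave and I are different types" - this is TRUE because Eve is a knight and Dave is a knave.
- Tara (knight) says "Eve and I are the same type" - this is TRUE because Tara is a knight and Eve is a knight.
- Dave (knave) says "Tara and I are the same type" - this is FALSE (a lie) because Dave is a knave and Tara is a knight.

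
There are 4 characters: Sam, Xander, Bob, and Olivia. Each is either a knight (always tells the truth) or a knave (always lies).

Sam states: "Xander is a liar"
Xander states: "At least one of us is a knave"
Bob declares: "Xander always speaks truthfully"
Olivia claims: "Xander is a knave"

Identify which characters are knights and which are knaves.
Sam is a knave.
Xander is a knight.
Bob is a knight.
Olivia is a knave.

Verification:
- Sam (knave) says "Xander is a liar" - this is FALSE (a lie) because Xander is a knight.
- Xander (knight) says "At least one of us is a knave" - this is TRUE because Sam and Olivia are knaves.
- Bob (knight) says "Xander always speaks truthfully" - this is TRUE because Xander is a knight.
- Olivia (knave) says "Xander is a knave" - this is FALSE (a lie) because Xander is a knight.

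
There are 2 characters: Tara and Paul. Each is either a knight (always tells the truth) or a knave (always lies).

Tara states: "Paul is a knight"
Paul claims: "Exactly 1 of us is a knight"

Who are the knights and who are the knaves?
Tara is a knave.
Paul is a knave.

Verification:
- Tara (knave) says "Paul is a knight" - this is FALSE (a lie) because Paul is a knave.
- Paul (knave) says "Exactly 1 of us is a knight" - this is FALSE (a lie) because there are 0 knights.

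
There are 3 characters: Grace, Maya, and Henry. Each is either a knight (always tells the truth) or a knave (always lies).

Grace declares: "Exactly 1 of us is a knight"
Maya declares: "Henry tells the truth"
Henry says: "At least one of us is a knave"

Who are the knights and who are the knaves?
Grace is a knave.
Maya is a knight.
Henry is a knight.

Verification:
- Grace (knave) says "Exactly 1 of us is a knight" - this is FALSE (a lie) because there are 2 knights.
- Maya (knight) says "Henry tells the truth" - this is TRUE because Henry is a knight.
- Henry (knight) says "At least one of us is a knave" - this is TRUE because Grace is a knave.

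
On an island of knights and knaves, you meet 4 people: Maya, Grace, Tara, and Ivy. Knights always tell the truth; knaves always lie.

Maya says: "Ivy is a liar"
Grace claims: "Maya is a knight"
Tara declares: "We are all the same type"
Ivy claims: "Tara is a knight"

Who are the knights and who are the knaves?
Maya is a knight.
Grace is a knight.
Tara is a knave.
Ivy is a knave.

Verification:
- Maya (knight) says "Ivy is a liar" - this is TRUE because Ivy is a knave.
- Grace (knight) says "Maya is a knight" - this is TRUE because Maya is a knight.
- Tara (knave) says "We are all the same type" - this is FALSE (a lie) because Maya and Grace are knights and Tara and Ivy are knaves.
- Ivy (knave) says "Tara is a knight" - this is FALSE (a lie) because Tara is a knave.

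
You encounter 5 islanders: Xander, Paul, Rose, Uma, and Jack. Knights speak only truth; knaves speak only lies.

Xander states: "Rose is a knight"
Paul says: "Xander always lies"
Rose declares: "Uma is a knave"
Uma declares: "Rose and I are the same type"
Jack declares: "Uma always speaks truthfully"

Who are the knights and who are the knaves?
Xander is a knight.
Paul is a knave.
Rose is a knight.
Uma is a knave.
Jack is a knave.

Verification:
- Xander (knight) says "Rose is a knight" - this is TRUE because Rose is a knight.
- Paul (knave) says "Xander always lies" - this is FALSE (a lie) because Xander is a knight.
- Rose (knight) says "Uma is a knave" - this is TRUE because Uma is a knave.
- Uma (knave) says "Rose and I are the same type" - this is FALSE (a lie) because Uma is a knave and Rose is a knight.
- Jack (knave) says "Uma always speaks truthfully" - this is FALSE (a lie) because Uma is a knave.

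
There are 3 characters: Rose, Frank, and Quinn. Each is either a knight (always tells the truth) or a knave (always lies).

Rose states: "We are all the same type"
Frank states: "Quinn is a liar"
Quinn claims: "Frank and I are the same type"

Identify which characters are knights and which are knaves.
Rose is a knave.
Frank is a knight.
Quinn is a knave.

Verification:
- Rose (knave) says "We are all the same type" - this is FALSE (a lie) because Frank is a knight and Rose and Quinn are knaves.
- Frank (knight) says "Quinn is a liar" - this is TRUE because Quinn is a knave.
- Quinn (knave) says "Frank and I are the same type" - this is FALSE (a lie) because Quinn is a knave and Frank is a knight.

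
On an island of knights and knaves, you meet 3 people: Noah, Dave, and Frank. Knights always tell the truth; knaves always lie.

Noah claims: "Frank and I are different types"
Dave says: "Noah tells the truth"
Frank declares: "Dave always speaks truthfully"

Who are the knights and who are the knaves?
Noah is a knave.
Dave is a knave.
Frank is a knave.

Verification:
- Noah (knave) says "Frank and I are different types" - this is FALSE (a lie) because Noah is a knave and Frank is a knave.
- Dave (knave) says "Noah tells the truth" - this is FALSE (a lie) because Noah is a knave.
- Frank (knave) says "Dave always speaks truthfully" - this is FALSE (a lie) because Dave is a knave.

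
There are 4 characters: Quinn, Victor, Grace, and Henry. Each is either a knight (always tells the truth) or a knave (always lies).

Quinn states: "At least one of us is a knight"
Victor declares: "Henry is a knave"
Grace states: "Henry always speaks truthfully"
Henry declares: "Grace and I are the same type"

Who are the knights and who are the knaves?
Quinn is a knight.
Victor is a knave.
Grace is a knight.
Henry is a knight.

Verification:
- Quinn (knight) says "At least one of us is a knight" - this is TRUE because Quinn, Grace, and Henry are knights.
- Victor (knave) says "Henry is a knave" - this is FALSE (a lie) because Henry is a knight.
- Grace (knight) says "Henry always speaks truthfully" - this is TRUE because Henry is a knight.
- Henry (knight) says "Grace and I are the same type" - this is TRUE because Henry is a knight and Grace is a knight.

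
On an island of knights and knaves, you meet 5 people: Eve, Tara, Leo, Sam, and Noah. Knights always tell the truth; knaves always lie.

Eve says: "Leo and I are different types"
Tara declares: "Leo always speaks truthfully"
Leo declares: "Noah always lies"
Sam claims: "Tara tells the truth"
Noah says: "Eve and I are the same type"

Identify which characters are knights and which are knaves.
Eve is a knight.
Tara is a knave.
Leo is a knave.
Sam is a knave.
Noah is a knight.

Verification:
- Eve (knight) says "Leo and I are different types" - this is TRUE because Eve is a knight and Leo is a knave.
- Tara (knave) says "Leo always speaks truthfully" - this is FALSE (a lie) because Leo is a knave.
- Leo (knave) says "Noah always lies" - this is FALSE (a lie) because Noah is a knight.
- Sam (knave) says "Tara tells the truth" - this is FALSE (a lie) because Tara is a knave.
- Noah (knight) says "Eve and I are the same type" - this is TRUE because Noah is a knight and Eve is a knight.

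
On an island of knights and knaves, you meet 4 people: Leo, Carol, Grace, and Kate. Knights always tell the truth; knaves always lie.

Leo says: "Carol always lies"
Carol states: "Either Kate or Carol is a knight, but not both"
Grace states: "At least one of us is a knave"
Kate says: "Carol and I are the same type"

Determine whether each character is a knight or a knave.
Leo is a knave.
Carol is a knight.
Grace is a knight.
Kate is a knave.

Verification:
- Leo (knave) says "Carol always lies" - this is FALSE (a lie) because Carol is a knight.
- Carol (knight) says "Either Kate or Carol is a knight, but not both" - this is TRUE because Kate is a knave and Carol is a knight.
- Grace (knight) says "At least one of us is a knave" - this is TRUE because Leo and Kate are knaves.
- Kate (knave) says "Carol and I are the same type" - this is FALSE (a lie) because Kate is a knave and Carol is a knight.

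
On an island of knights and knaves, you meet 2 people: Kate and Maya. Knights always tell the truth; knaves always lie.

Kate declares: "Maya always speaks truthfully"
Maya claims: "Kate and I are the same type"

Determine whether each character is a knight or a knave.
Kate is a knight.
Maya is a knight.

Verification:
- Kate (knight) says "Maya always speaks truthfully" - this is TRUE because Maya is a knight.
- Maya (knight) says "Kate and I are the same type" - this is TRUE because Maya is a knight and Kate is a knight.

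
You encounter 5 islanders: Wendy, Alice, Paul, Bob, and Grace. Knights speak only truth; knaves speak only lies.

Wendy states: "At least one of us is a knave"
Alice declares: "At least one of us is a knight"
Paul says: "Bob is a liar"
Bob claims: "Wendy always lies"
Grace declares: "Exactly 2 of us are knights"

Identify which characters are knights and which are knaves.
Wendy is a knight.
Alice is a knight.
Paul is a knight.
Bob is a knave.
Grace is a knave.

Verification:
- Wendy (knight) says "At least one of us is a knave" - this is TRUE because Bob and Grace are knaves.
- Alice (knight) says "At least one of us is a knight" - this is TRUE because Wendy, Alice, and Paul are knights.
- Paul (knight) says "Bob is a liar" - this is TRUE because Bob is a knave.
- Bob (knave) says "Wendy always lies" - this is FALSE (a lie) because Wendy is a knight.
- Grace (knave) says "Exactly 2 of us are knights" - this is FALSE (a lie) because there are 3 knights.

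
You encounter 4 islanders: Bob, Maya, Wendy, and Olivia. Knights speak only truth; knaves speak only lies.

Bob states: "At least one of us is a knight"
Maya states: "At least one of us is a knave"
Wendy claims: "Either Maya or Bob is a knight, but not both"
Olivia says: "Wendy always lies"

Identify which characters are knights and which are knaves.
Bob is a knight.
Maya is a knight.
Wendy is a knave.
Olivia is a knight.

Verification:
- Bob (knight) says "At least one of us is a knight" - this is TRUE because Bob, Maya, and Olivia are knights.
- Maya (knight) says "At least one of us is a knave" - this is TRUE because Wendy is a knave.
- Wendy (knave) says "Either Maya or Bob is a knight, but not both" - this is FALSE (a lie) because Maya is a knight and Bob is a knight.
- Olivia (knight) says "Wendy always lies" - this is TRUE because Wendy is a knave.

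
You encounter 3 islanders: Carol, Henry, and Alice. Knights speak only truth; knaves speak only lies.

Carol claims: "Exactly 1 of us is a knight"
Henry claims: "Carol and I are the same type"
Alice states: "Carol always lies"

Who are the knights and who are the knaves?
Carol is a knight.
Henry is a knave.
Alice is a knave.

Verification:
- Carol (knight) says "Exactly 1 of us is a knight" - this is TRUE because there are 1 knights.
- Henry (knave) says "Carol and I are the same type" - this is FALSE (a lie) because Henry is a knave and Carol is a knight.
- Alice (knave) says "Carol always lies" - this is FALSE (a lie) because Carol is a knight.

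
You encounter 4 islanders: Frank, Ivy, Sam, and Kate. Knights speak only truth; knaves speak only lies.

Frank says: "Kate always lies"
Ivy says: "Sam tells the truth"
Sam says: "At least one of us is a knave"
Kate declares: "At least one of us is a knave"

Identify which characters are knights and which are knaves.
Frank is a knave.
Ivy is a knight.
Sam is a knight.
Kate is a knight.

Verification:
- Frank (knave) says "Kate always lies" - this is FALSE (a lie) because Kate is a knight.
- Ivy (knight) says "Sam tells the truth" - this is TRUE because Sam is a knight.
- Sam (knight) says "At least one of us is a knave" - this is TRUE because Frank is a knave.
- Kate (knight) says "At least one of us is a knave" - this is TRUE because Frank is a knave.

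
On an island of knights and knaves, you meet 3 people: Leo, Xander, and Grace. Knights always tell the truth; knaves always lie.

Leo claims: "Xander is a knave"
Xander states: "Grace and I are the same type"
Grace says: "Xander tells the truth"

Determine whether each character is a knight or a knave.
Leo is a knave.
Xander is a knight.
Grace is a knight.

Verification:
- Leo (knave) says "Xander is a knave" - this is FALSE (a lie) because Xander is a knight.
- Xander (knight) says "Grace and I are the same type" - this is TRUE because Xander is a knight and Grace is a knight.
- Grace (knight) says "Xander tells the truth" - this is TRUE because Xander is a knight.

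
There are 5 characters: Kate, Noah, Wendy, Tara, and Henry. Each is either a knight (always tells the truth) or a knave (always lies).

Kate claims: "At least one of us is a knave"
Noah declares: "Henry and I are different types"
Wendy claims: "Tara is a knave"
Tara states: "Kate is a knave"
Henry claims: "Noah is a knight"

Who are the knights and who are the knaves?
Kate is a knight.
Noah is a knave.
Wendy is a knight.
Tara is a knave.
Henry is a knave.

Verification:
- Kate (knight) says "At least one of us is a knave" - this is TRUE because Noah, Tara, and Henry are knaves.
- Noah (knave) says "Henry and I are different types" - this is FALSE (a lie) because Noah is a knave and Henry is a knave.
- Wendy (knight) says "Tara is a knave" - this is TRUE because Tara is a knave.
- Tara (knave) says "Kate is a knave" - this is FALSE (a lie) because Kate is a knight.
- Henry (knave) says "Noah is a knight" - this is FALSE (a lie) because Noah is a knave.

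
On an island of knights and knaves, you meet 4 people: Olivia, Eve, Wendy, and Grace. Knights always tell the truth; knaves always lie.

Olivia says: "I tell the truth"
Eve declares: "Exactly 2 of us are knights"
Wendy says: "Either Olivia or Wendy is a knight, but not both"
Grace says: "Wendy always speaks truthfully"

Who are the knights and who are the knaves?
Olivia is a knave.
Eve is a knave.
Wendy is a knave.
Grace is a knave.

Verification:
- Olivia (knave) says "I tell the truth" - this is FALSE (a lie) because Olivia is a knave.
- Eve (knave) says "Exactly 2 of us are knights" - this is FALSE (a lie) because there are 0 knights.
- Wendy (knave) says "Either Olivia or Wendy is a knight, but not both" - this is FALSE (a lie) because Olivia is a knave and Wendy is a knave.
- Grace (knave) says "Wendy always speaks truthfully" - this is FALSE (a lie) because Wendy is a knave.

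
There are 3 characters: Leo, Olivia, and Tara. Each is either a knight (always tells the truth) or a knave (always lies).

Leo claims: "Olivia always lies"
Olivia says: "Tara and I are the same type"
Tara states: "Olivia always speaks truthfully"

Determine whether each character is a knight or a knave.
Leo is a knave.
Olivia is a knight.
Tara is a knight.

Verification:
- Leo (knave) says "Olivia always lies" - this is FALSE (a lie) because Olivia is a knight.
- Olivia (knight) says "Tara and I are the same type" - this is TRUE because Olivia is a knight and Tara is a knight.
- Tara (knight) says "Olivia always speaks truthfully" - this is TRUE because Olivia is a knight.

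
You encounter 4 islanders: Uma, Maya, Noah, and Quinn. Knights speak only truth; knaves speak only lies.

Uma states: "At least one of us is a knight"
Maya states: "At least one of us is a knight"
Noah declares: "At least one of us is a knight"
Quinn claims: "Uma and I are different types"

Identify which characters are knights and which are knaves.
Uma is a knave.
Maya is a knave.
Noah is a knave.
Quinn is a knave.

Verification:
- Uma (knave) says "At least one of us is a knight" - this is FALSE (a lie) because no one is a knight.
- Maya (knave) says "At least one of us is a knight" - this is FALSE (a lie) because no one is a knight.
- Noah (knave) says "At least one of us is a knight" - this is FALSE (a lie) because no one is a knight.
- Quinn (knave) says "Uma and I are different types" - this is FALSE (a lie) because Quinn is a knave and Uma is a knave.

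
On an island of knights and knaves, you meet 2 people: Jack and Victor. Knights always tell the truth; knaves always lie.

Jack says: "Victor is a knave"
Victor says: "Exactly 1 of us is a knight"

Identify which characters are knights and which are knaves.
Jack is a knave.
Victor is a knight.

Verification:
- Jack (knave) says "Victor is a knave" - this is FALSE (a lie) because Victor is a knight.
- Victor (knight) says "Exactly 1 of us is a knight" - this is TRUE because there are 1 knights.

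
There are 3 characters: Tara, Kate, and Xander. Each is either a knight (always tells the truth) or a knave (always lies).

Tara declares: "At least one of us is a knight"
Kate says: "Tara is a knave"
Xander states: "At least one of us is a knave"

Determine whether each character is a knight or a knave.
Tara is a knight.
Kate is a knave.
Xander is a knight.

Verification:
- Tara (knight) says "At least one of us is a knight" - this is TRUE because Tara and Xander are knights.
- Kate (knave) says "Tara is a knave" - this is FALSE (a lie) because Tara is a knight.
- Xander (knight) says "At least one of us is a knave" - this is TRUE because Kate is a knave.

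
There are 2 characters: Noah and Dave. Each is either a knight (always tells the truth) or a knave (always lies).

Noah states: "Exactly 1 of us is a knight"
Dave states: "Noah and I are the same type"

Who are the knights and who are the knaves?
Noah is a knight.
Dave is a knave.

Verification:
- Noah (knight) says "Exactly 1 of us is a knight" - this is TRUE because there are 1 knights.
- Dave (knave) says "Noah and I are the same type" - this is FALSE (a lie) because Dave is a knave and Noah is a knight.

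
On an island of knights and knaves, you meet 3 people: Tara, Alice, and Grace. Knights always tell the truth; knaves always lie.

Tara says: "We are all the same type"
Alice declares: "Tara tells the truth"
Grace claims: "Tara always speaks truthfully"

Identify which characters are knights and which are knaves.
Tara is a knight.
Alice is a knight.
Grace is a knight.

Verification:
- Tara (knight) says "We are all the same type" - this is TRUE because Tara, Alice, and Grace are knights.
- Alice (knight) says "Tara tells the truth" - this is TRUE because Tara is a knight.
- Grace (knight) says "Tara always speaks truthfully" - this is TRUE because Tara is a knight.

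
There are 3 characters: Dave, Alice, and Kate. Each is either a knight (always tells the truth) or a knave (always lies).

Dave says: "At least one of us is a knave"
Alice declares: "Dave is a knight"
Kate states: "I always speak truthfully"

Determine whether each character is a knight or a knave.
Dave is a knight.
Alice is a knight.
Kate is a knave.

Verification:
- Dave (knight) says "At least one of us is a knave" - this is TRUE because Kate is a knave.
- Alice (knight) says "Dave is a knight" - this is TRUE because Dave is a knight.
- Kate (knave) says "I always speak truthfully" - this is FALSE (a lie) because Kate is a knave.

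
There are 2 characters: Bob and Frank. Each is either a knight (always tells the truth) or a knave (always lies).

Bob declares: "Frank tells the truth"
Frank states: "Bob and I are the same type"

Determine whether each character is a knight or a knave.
Bob is a knight.
Frank is a knight.

Verification:
- Bob (knight) says "Frank tells the truth" - this is TRUE because Frank is a knight.
- Frank (knight) says "Bob and I are the same type" - this is TRUE because Frank is a knight and Bob is a knight.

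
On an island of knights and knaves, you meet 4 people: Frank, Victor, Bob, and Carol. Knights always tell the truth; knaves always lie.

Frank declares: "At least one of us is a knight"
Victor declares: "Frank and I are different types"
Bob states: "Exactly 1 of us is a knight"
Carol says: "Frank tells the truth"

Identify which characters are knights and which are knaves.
Frank is a knave.
Victor is a knave.
Bob is a knave.
Carol is a knave.

Verification:
- Frank (knave) says "At least one of us is a knight" - this is FALSE (a lie) because no one is a knight.
- Victor (knave) says "Frank and I are different types" - this is FALSE (a lie) because Victor is a knave and Frank is a knave.
- Bob (knave) says "Exactly 1 of us is a knight" - this is FALSE (a lie) because there are 0 knights.
- Carol (knave) says "Frank tells the truth" - this is FALSE (a lie) because Frank is a knave.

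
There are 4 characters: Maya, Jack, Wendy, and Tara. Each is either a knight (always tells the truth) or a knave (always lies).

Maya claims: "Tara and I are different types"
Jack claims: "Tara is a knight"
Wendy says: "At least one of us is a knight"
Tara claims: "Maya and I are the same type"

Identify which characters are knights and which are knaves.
Maya is a knight.
Jack is a knave.
Wendy is a knight.
Tara is a knave.

Verification:
- Maya (knight) says "Tara and I are different types" - this is TRUE because Maya is a knight and Tara is a knave.
- Jack (knave) says "Tara is a knight" - this is FALSE (a lie) because Tara is a knave.
- Wendy (knight) says "At least one of us is a knight" - this is TRUE because Maya and Wendy are knights.
- Tara (knave) says "Maya and I are the same type" - this is FALSE (a lie) because Tara is a knave and Maya is a knight.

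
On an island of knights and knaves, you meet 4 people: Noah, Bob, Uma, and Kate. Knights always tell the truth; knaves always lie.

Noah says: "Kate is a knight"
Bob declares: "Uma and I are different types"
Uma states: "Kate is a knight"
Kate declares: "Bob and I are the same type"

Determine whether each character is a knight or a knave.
Noah is a knave.
Bob is a knight.
Uma is a knave.
Kate is a knave.

Verification:
- Noah (knave) says "Kate is a knight" - this is FALSE (a lie) because Kate is a knave.
- Bob (knight) says "Uma and I are different types" - this is TRUE because Bob is a knight and Uma is a knave.
- Uma (knave) says "Kate is a knight" - this is FALSE (a lie) because Kate is a knave.
- Kate (knave) says "Bob and I are the same type" - this is FALSE (a lie) because Kate is a knave and Bob is a knight.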